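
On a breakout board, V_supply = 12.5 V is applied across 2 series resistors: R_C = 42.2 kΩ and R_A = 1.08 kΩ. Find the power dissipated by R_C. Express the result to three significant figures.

P ≈ 3.52 mW

The common current is I = 12.5/43.28 = 0.2888 mA.
P = I²R = 0.08342 × 42.2 = 3.520 mW.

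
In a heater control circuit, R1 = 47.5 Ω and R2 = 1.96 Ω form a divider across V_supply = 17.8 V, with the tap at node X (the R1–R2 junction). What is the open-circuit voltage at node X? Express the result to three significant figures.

V_th ≈ 0.705 V

With X open, the divider is unloaded: V_th = 17.8 × 1.96/49.46 = 0.7054 V.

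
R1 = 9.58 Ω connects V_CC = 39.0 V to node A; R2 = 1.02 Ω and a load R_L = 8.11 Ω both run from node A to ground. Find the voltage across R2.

V_out ≈ 3.37 V

R2 ‖ R_L = (1.02 × 8.11)/(1.02 + 8.11) = 0.9060 Ω.
Now apply the divider: V_out = 39.0 × 0.08640 = 3.370 V.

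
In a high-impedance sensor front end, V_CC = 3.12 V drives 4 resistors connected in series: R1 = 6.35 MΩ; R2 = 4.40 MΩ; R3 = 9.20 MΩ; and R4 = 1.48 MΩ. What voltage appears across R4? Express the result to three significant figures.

V ≈ 0.215 V

Series total: ΣR = 6.35 + 4.40 + 9.20 + 1.48 = 21.43 MΩ.
By the voltage-divider rule, V = 3.12 × 1.480/21.43 = 0.2155 V.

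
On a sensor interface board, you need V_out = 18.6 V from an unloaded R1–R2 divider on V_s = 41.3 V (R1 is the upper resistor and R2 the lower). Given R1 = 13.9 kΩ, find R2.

V_out/V_s = R2/(R1+R2) = 0.4504.
Rearranging, R2 = R1·k/(1−k) = 13.9 × 0.8194 = 11.39 kΩ.

R2 ≈ 11.4 kΩ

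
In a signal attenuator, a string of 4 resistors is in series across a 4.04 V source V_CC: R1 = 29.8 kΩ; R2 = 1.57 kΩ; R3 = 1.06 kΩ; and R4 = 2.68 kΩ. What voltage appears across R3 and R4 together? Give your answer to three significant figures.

Series total: ΣR = 29.8 + 1.57 + 1.06 + 2.68 = 35.11 kΩ.
R_{R3..R4} = 1.06 + 2.68 = 3.740 kΩ.
V = V_CC · R/ΣR = 4.04 × 0.1065 = 0.4304 V.

V ≈ 0.430 V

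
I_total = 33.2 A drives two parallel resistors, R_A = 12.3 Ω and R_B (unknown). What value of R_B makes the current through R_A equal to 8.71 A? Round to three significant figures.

The fraction through R_A equals R_B/(R_A+R_B).
8.71/33.2 = R_B/(R_A + R_B) → R_B = R_A · (0.2623)/(1 − 0.2623) = 12.3 × 0.3557 = 4.375 Ω.

R_B ≈ 4.37 Ω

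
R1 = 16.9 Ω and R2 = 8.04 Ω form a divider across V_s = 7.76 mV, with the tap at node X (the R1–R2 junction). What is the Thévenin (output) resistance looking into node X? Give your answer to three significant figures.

R_th ≈ 5.45 Ω

With V_s suppressed (replaced by a short), R_th = R1 ‖ R2 = (16.90 × 8.04)/(16.90 + 8.04) = 5.448 Ω.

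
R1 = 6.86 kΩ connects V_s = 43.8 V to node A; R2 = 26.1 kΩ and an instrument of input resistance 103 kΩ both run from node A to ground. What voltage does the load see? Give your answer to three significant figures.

The load sits in parallel with R2, giving an effective lower resistance R2' = R2·R_L/(R2+R_L) = 20.82 kΩ.
Then V_out = V_s · R2'/(R1 + R2') = 43.8 × 20.82/27.68 = 32.95 V.

V_out ≈ 32.9 V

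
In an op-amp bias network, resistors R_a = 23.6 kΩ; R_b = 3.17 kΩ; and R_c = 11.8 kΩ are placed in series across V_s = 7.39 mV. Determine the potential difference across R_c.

V ≈ 2.26 mV

Total series resistance ΣR = 23.6 + 3.17 + 11.8 = 38.57 kΩ.
V = V_s · R/ΣR = 7.39 × 0.3059 = 2.261 mV.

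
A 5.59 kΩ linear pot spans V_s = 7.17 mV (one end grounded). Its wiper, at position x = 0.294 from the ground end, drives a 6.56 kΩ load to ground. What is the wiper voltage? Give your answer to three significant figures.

Split the track: R_lower = x·R_p = 1.643 kΩ, R_upper = (1−x)·R_p = 3.947 kΩ.
R_L loads the lower segment: effective lower R = 1.314 kΩ.
Then V_out = V_s · 1.314/(3.947 + 1.314) = 1.791 mV.
(Unloaded: V_out = x·V_s = 2.11 mV.)

V_out ≈ 1.79 mV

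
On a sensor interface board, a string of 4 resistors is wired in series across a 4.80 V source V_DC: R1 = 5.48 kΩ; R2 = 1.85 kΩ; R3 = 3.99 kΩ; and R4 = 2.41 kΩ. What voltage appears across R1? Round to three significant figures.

V ≈ 1.92 V

Series total: ΣR = 5.48 + 1.85 + 3.99 + 2.41 = 13.73 kΩ.
Voltage divider: V = V_DC · (5.480 / 13.73) = 4.80 × 0.3991 = 1.916 V.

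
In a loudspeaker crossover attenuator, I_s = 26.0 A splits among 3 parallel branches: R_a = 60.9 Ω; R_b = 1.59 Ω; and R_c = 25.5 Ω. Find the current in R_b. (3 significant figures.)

I ≈ 23.9 A

Total conductance ΣG = 1/60.9 + 1/1.59 + 1/25.5 = 0.6846 (units of 1/Ω).
Current divider: I(R_b) = I_s · G_k/ΣG = 26.0 × (0.6289/0.6846) = 26.0 × 0.9187 = 23.89 A.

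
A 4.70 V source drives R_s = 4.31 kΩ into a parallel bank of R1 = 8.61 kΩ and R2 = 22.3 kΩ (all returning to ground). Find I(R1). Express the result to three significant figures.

Equivalent of the parallel group: R_p = 6.212 kΩ.
Node voltage V_A = V_supply · R_p/(R_s + R_p) = 4.70 × 0.5904 = 2.775 V.
I(R1) = V_A / R1 = 2.775/8.61 = 0.3223 mA.

I ≈ 0.322 mA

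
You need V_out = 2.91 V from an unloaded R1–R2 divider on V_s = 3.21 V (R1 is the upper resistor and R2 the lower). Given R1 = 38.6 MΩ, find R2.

V_out/V_s = R2/(R1+R2) = 0.9065.
R2 = R1 · 0.9065/(1 − 0.9065) = 374.4 MΩ.

R2 ≈ 374 MΩ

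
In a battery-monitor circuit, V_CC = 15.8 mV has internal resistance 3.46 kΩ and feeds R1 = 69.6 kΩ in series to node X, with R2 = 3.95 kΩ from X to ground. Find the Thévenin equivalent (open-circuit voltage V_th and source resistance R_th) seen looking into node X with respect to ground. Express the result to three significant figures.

V_th ≈ 0.810 mV, R_th ≈ 3.75 kΩ

R1' = 3.46 + 69.6 = 73.06 kΩ (source resistance + R1).
V_th is the unloaded tap voltage: V_CC · R2/(R1'+R2) = 15.8 × 0.05129 = 0.8104 mV.
Zeroing V_CC shorts the top of R1' to ground, so R_th = R1' ‖ R2 = 3.747 kΩ.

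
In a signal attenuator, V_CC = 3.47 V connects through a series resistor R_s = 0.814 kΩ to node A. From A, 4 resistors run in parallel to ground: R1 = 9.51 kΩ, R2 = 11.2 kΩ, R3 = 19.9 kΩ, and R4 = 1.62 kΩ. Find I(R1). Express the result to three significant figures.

Equivalent of the parallel group: R_p = 1.160 kΩ.
V_A by voltage divider: V_A = 3.47 × 1.160/(0.814 + 1.160) = 2.039 V.
Branch current I = V_A/R1 = 2.039/9.51 = 0.2144 mA.
(Check via current divider: I_total = 1.758 mA; share G_k/ΣG = 0.1220 → same result.)

I ≈ 0.214 mA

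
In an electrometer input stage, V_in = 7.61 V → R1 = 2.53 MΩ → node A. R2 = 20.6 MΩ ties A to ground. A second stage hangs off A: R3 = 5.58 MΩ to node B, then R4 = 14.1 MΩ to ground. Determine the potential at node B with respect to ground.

The second stage (R3 + R4 = 19.68 MΩ) loads node A in parallel with R2.
R2 ‖ (R3+R4) = 10.06 MΩ.
So V_A = 7.61 × 0.7991 = 6.081 V.
Then the unloaded second divider: V_B = V_A × R4/(R3+R4) = 6.081 × 0.7165 = 4.357 V.

V_B ≈ 4.36 V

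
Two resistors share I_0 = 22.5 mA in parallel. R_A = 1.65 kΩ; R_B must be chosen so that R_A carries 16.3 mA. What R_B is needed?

R_B ≈ 4.34 kΩ

The fraction through R_A equals R_B/(R_A+R_B).
16.3/22.5 = R_B/(R_A + R_B) → R_B = R_A · (0.7244)/(1 − 0.7244) = 1.65 × 2.629 = 4.338 kΩ.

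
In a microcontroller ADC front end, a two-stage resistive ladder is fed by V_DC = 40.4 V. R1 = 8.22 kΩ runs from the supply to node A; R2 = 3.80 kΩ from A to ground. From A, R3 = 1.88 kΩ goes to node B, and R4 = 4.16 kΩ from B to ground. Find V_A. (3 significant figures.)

Node A sees R2 in parallel with the series input of stage 2, R3 + R4 = 6.040 kΩ.
R2 ‖ (R3+R4) = 2.333 kΩ.
First divider: V_A = V_DC · 2.333/(8.22 + 2.333) = 8.930 V.

V_A ≈ 8.93 V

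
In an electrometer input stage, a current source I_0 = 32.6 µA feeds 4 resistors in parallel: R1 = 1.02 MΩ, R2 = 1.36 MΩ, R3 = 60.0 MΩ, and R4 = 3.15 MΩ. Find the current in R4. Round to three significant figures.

I ≈ 5.05 µA

ΣG = 1/1.02 + 1/1.36 + 1/60.0 + 1/3.15 = 2.050.
Current divider: I(R4) = I_0 · G_k/ΣG = 32.6 × (0.3175/2.050) = 32.6 × 0.1549 = 5.049 µA.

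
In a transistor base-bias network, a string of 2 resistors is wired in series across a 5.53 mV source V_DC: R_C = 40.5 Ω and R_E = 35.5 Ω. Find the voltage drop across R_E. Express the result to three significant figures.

V ≈ 2.58 mV

Total series resistance ΣR = 40.5 + 35.5 = 76.00 Ω.
V = V_DC · R/ΣR = 5.53 × 0.4671 = 2.583 mV.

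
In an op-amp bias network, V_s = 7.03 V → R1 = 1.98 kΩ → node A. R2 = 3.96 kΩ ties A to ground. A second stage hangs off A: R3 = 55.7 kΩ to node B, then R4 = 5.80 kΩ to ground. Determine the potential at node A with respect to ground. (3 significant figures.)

Looking into the second stage from A: R3 + R4 = 61.50 kΩ appears in parallel with R2.
Effective lower resistance at A: R2 ‖ 61.50 = 3.720 kΩ.
So V_A = 7.03 × 0.6527 = 4.588 V.

V_A ≈ 4.59 V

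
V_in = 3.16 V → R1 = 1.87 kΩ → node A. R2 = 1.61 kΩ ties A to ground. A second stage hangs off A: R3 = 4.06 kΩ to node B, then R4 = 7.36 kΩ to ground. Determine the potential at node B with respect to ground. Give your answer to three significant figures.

V_B ≈ 0.876 V

The second stage (R3 + R4 = 11.42 kΩ) loads node A in parallel with R2.
Effective lower resistance at A: R2 ‖ 11.42 = 1.411 kΩ.
So V_A = 3.16 × 0.4301 = 1.359 V.
Stage 2 is unloaded, so V_B = V_A · R4/(R3+R4) = 1.359 × 7.36/11.42 = 0.8759 V.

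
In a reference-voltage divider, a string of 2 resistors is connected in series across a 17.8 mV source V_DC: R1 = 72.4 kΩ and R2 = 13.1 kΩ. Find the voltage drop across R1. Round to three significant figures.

V ≈ 15.1 mV

Total series resistance ΣR = 72.4 + 13.1 = 85.50 kΩ.
By the voltage-divider rule, V = 17.8 × 72.40/85.50 = 15.07 mV.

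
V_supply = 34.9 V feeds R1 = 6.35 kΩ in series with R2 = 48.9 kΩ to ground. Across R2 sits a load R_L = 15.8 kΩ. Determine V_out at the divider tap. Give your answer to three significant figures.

V_out ≈ 22.8 V

The load sits in parallel with R2, giving an effective lower resistance R2' = R2·R_L/(R2+R_L) = 11.94 kΩ.
Then V_out = V_supply · R2'/(R1 + R2') = 34.9 × 11.94/18.29 = 22.78 V.
(Unloaded it would be 30.9 V; the load pulls it down.)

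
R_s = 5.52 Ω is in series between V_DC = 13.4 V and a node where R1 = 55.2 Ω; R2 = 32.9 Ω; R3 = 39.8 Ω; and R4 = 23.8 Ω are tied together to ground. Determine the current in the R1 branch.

I ≈ 0.148 A

Equivalent of the parallel group: R_p = 8.647 Ω.
Node voltage V_A = V_DC · R_p/(R_s + R_p) = 13.4 × 0.6103 = 8.179 V.
I(R1) = V_A / R1 = 8.179/55.2 = 0.1482 A.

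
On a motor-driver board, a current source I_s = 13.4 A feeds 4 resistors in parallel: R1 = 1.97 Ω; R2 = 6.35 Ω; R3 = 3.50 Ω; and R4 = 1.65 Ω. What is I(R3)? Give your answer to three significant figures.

I ≈ 2.46 A

ΣG = 1/1.97 + 1/6.35 + 1/3.50 + 1/1.65 = 1.557.
By the current-divider rule, I = I_s · G_k/ΣG = 13.4 × 0.1835 = 2.459 A.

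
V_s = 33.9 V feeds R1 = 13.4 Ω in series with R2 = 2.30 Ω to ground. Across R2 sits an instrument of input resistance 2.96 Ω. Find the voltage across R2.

The load sits in parallel with R2, giving an effective lower resistance R2' = R2·R_L/(R2+R_L) = 1.294 Ω.
Now apply the divider: V_out = 33.9 × 0.08808 = 2.986 V.
(Unloaded it would be 4.97 V; the load pulls it down.)

V_out ≈ 2.99 V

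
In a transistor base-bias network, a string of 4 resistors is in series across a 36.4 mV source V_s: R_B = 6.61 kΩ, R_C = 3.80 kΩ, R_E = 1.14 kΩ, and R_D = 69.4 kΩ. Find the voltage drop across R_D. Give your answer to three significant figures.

V ≈ 31.2 mV

Series total: ΣR = 6.61 + 3.80 + 1.14 + 69.4 = 80.95 kΩ.
Voltage divider: V = V_s · (69.40 / 80.95) = 36.4 × 0.8573 = 31.21 mV.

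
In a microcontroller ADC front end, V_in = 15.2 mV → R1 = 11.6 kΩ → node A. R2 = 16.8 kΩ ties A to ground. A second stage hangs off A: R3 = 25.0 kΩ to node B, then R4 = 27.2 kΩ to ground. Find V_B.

V_B ≈ 4.14 mV

The second stage (R3 + R4 = 52.20 kΩ) loads node A in parallel with R2.
Effective lower resistance at A: R2 ‖ 52.20 = 12.71 kΩ.
First divider: V_A = V_in · 12.71/(11.6 + 12.71) = 7.947 mV.
Then the unloaded second divider: V_B = V_A × R4/(R3+R4) = 7.947 × 0.5211 = 4.141 mV.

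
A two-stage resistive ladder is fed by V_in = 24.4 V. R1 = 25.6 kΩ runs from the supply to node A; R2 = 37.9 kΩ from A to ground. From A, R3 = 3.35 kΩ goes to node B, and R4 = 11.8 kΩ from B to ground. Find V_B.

V_B ≈ 5.65 V

Looking into the second stage from A: R3 + R4 = 15.15 kΩ appears in parallel with R2.
R2 ‖ (R3+R4) = 10.82 kΩ.
So V_A = 24.4 × 0.2972 = 7.251 V.
Then the unloaded second divider: V_B = V_A × R4/(R3+R4) = 7.251 × 0.7789 = 5.647 V.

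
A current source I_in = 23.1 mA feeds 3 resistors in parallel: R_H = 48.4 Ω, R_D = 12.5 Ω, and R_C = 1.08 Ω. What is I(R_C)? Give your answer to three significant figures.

I ≈ 20.8 mA

Total conductance ΣG = 1/48.4 + 1/12.5 + 1/1.08 = 1.027 (units of 1/Ω).
Current divider: I(R_C) = I_in · G_k/ΣG = 23.1 × (0.9259/1.027) = 23.1 × 0.9019 = 20.83 mA.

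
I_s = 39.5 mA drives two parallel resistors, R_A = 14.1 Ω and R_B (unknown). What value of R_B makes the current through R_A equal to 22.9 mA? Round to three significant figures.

In a two-way split, I_A/I_s = R_B/(R_A + R_B).
With f = 0.5797, R_B = R_A · f/(1−f) = 14.1 × 1.380 = 19.45 Ω.

R_B ≈ 19.5 Ω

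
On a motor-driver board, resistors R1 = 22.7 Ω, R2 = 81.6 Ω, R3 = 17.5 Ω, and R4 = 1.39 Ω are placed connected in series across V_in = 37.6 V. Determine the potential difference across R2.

Total series resistance ΣR = 22.7 + 81.6 + 17.5 + 1.39 = 123.2 Ω.
Voltage divider: V = V_in · (81.60 / 123.2) = 37.6 × 0.6624 = 24.91 V.

V ≈ 24.9 V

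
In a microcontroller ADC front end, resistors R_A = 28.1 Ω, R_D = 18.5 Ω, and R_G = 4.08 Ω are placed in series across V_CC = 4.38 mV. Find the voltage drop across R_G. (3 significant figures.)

Total series resistance ΣR = 28.1 + 18.5 + 4.08 = 50.68 Ω.
By the voltage-divider rule, V = 4.38 × 4.080/50.68 = 0.3526 mV.

V ≈ 0.353 mV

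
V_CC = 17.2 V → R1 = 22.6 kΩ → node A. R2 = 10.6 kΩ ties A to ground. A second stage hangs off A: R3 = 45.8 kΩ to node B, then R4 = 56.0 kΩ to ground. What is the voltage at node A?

The second stage (R3 + R4 = 101.8 kΩ) loads node A in parallel with R2.
Effective lower resistance at A: R2 ‖ 101.8 = 9.600 kΩ.
V_A = 17.2 × 9.600/(22.6 + 9.600) = 5.128 V.

V_A ≈ 5.13 V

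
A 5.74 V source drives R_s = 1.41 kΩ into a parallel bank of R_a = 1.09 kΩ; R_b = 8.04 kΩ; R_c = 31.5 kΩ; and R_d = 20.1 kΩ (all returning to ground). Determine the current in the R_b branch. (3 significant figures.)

I ≈ 0.276 mA

Combine the parallel branches: R_p = (1/1.09 + 1/8.04 + 1/31.5 + 1/20.1)⁻¹ = 0.8902 kΩ.
V_A = 5.74 × 0.8902/2.300 = 2.221 V.
Branch current I = V_A/R_b = 2.221/8.04 = 0.2763 mA.
(Check via current divider: I_total = 2.495 mA; share G_k/ΣG = 0.1107 → same result.)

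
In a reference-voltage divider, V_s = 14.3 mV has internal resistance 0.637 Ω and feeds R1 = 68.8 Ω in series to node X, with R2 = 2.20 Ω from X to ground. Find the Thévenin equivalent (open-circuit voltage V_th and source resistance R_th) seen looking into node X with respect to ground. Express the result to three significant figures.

R1' = 0.637 + 68.8 = 69.44 Ω (source resistance + R1).
With X open, the divider is unloaded: V_th = 14.3 × 2.20/71.64 = 0.4392 mV.
Looking into X with the source shorted: R_th = R1'·R2/(R1'+R2) = 69.44 × 2.20/71.64 = 2.132 Ω.

V_th ≈ 0.439 mV, R_th ≈ 2.13 Ω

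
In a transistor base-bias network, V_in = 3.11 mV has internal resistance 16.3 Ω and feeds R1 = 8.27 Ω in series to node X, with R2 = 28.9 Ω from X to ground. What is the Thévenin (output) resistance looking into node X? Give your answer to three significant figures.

R_th ≈ 13.3 Ω

R1' = 16.3 + 8.27 = 24.57 Ω (source resistance + R1).
Zeroing V_in shorts the top of R1' to ground, so R_th = R1' ‖ R2 = 13.28 Ω.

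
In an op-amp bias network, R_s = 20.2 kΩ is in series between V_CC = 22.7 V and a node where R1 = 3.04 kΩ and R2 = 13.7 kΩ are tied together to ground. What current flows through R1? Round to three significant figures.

I ≈ 0.819 mA

Parallel bank: R_p = 1/(1/3.04 + 1/13.7) = 2.488 kΩ.
V_A by voltage divider: V_A = 22.7 × 2.488/(20.2 + 2.488) = 2.489 V.
Branch current I = V_A/R1 = 2.489/3.04 = 0.8188 mA.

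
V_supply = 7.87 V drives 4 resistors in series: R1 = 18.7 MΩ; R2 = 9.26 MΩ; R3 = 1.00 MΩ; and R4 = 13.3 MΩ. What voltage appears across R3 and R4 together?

V ≈ 2.66 V

ΣR = 18.7 + 9.26 + 1.00 + 13.3 = 42.26 MΩ.
R_{R3..R4} = 1.00 + 13.3 = 14.30 MΩ.
Voltage divider: V = V_supply · (14.30 / 42.26) = 7.87 × 0.3384 = 2.663 V.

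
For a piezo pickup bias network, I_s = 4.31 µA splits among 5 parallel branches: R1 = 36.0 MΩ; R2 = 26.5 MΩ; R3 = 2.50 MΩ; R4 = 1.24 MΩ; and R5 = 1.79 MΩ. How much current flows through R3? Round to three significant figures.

I ≈ 0.942 µA

Conductances: ΣG = 1/36.0 + 1/26.5 + 1/2.50 + 1/1.24 + 1/1.79 = 1.831 (1/MΩ).
By the current-divider rule, I = I_s · G_k/ΣG = 4.31 × 0.2185 = 0.9418 µA.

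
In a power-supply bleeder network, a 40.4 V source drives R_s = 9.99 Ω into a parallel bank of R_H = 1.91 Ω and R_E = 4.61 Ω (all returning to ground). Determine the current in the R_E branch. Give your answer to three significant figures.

I ≈ 1.04 A

Equivalent of the parallel group: R_p = 1.350 Ω.
V_A = 40.4 × 1.350/11.34 = 4.811 V.
I(R_E) = V_A / R_E = 4.811/4.61 = 1.044 A.
(Check via current divider: I_total = 3.562 A; share G_k/ΣG = 0.2929 → same result.)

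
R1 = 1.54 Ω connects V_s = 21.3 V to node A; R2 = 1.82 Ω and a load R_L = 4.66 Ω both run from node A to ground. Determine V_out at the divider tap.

R2 ‖ R_L = (1.82 × 4.66)/(1.82 + 4.66) = 1.309 Ω.
Now apply the divider: V_out = 21.3 × 0.4594 = 9.786 V.

V_out ≈ 9.79 V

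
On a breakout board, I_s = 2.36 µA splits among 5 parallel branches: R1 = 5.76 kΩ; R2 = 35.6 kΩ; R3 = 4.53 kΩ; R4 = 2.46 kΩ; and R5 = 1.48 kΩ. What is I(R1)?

Total conductance ΣG = 1/5.76 + 1/35.6 + 1/4.53 + 1/2.46 + 1/1.48 = 1.505 (units of 1/kΩ).
R1 takes the fraction G_k/ΣG = 0.1736/1.505 = 0.1154, so I = 2.36 × 0.1154 = 0.2723 µA.

I ≈ 0.272 µA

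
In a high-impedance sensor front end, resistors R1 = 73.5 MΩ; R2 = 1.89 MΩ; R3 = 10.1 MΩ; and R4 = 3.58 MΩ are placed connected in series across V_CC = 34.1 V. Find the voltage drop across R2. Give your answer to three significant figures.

ΣR = 73.5 + 1.89 + 10.1 + 3.58 = 89.07 MΩ.
V = V_CC · R/ΣR = 34.1 × 0.02122 = 0.7236 V.

V ≈ 0.724 V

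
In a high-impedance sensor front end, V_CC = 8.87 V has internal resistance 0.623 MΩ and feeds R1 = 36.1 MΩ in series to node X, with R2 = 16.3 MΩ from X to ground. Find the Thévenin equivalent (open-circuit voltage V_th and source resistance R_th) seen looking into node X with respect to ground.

R1' = 0.623 + 36.1 = 36.72 MΩ (source resistance + R1).
Open-circuit (no load on X): V_th = V_CC · R2/(R1' + R2) = 8.87 × 16.3/(36.72 + 16.3) = 2.727 V.
With V_CC suppressed (replaced by a short), R_th = R1' ‖ R2 = (36.72 × 16.3)/(36.72 + 16.3) = 11.29 MΩ.

V_th ≈ 2.73 V, R_th ≈ 11.3 MΩ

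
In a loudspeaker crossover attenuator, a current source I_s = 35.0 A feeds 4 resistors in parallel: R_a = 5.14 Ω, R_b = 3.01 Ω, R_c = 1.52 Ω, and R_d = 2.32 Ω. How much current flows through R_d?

Total conductance ΣG = 1/5.14 + 1/3.01 + 1/1.52 + 1/2.32 = 1.616 (units of 1/Ω).
By the current-divider rule, I = I_s · G_k/ΣG = 35.0 × 0.2668 = 9.337 A.

I ≈ 9.34 A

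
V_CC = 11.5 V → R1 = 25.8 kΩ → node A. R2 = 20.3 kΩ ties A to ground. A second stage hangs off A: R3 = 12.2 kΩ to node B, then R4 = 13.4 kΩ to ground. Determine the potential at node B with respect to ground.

Looking into the second stage from A: R3 + R4 = 25.60 kΩ appears in parallel with R2.
R2 ‖ (R3+R4) = 11.32 kΩ.
V_A = 11.5 × 11.32/(25.8 + 11.32) = 3.507 V.
Stage 2 is unloaded, so V_B = V_A · R4/(R3+R4) = 3.507 × 13.4/25.60 = 1.836 V.

V_B ≈ 1.84 V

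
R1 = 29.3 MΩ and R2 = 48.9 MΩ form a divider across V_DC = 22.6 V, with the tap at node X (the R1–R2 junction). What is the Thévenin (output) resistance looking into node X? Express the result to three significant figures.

R_th ≈ 18.3 MΩ

Zeroing V_DC shorts the top of R1 to ground, so R_th = R1 ‖ R2 = 18.32 MΩ.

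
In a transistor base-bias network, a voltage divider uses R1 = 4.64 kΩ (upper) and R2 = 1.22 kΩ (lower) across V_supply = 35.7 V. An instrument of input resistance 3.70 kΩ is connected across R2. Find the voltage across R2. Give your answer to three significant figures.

V_out ≈ 5.89 V

The load sits in parallel with R2, giving an effective lower resistance R2' = R2·R_L/(R2+R_L) = 0.9175 kΩ.
Then V_out = V_supply · R2'/(R1 + R2') = 35.7 × 0.9175/5.557 = 5.894 V.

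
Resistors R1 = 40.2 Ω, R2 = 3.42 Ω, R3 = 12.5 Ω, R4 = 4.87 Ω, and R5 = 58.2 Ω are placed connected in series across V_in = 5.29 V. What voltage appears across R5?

V ≈ 2.58 V

Series total: ΣR = 40.2 + 3.42 + 12.5 + 4.87 + 58.2 = 119.2 Ω.
V = V_in · R/ΣR = 5.29 × 0.4883 = 2.583 V.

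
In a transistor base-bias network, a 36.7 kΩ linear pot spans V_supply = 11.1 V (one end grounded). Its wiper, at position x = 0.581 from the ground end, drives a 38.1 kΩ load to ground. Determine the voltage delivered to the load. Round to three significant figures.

Split the track: R_lower = x·R_p = 21.32 kΩ, R_upper = (1−x)·R_p = 15.38 kΩ.
R_L loads the lower segment: effective lower R = 13.67 kΩ.
Then V_out = V_supply · 13.67/(15.38 + 13.67) = 5.224 V.

V_out ≈ 5.22 V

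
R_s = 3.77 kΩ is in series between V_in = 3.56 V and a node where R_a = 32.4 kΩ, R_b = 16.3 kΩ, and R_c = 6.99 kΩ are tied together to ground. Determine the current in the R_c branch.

Parallel bank: R_p = 1/(1/32.4 + 1/16.3 + 1/6.99) = 4.250 kΩ.
V_A = 3.56 × 4.250/8.020 = 1.887 V.
I(R_c) = V_A / R_c = 1.887/6.99 = 0.2699 mA.
(Equivalently: I_total = 0.4439 mA, then current-divider fraction G_k/ΣG = 0.6081.)

I ≈ 0.270 mA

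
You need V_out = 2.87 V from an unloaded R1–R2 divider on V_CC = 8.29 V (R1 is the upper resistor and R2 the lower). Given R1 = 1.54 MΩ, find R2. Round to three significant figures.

V_out/V_CC = R2/(R1+R2) = 0.3462.
So R2 = R1 · V_out/(V_CC − V_out) = 1.54 × 2.87/(8.29 − 2.87) = 1.54 × 0.5295 = 0.8155 MΩ.

R2 ≈ 0.815 MΩ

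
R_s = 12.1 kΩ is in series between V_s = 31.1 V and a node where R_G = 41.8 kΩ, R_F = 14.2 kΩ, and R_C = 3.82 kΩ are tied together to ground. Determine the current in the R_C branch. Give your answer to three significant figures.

I ≈ 1.53 mA

Equivalent of the parallel group: R_p = 2.808 kΩ.
V_A = 31.1 × 2.808/14.91 = 5.858 V.
Branch current I = V_A/R_C = 5.858/3.82 = 1.533 mA.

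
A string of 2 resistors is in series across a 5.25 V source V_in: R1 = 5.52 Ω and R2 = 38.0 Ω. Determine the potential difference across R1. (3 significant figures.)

V ≈ 0.666 V

Series total: ΣR = 5.52 + 38.0 = 43.52 Ω.
Voltage divider: V = V_in · (5.520 / 43.52) = 5.25 × 0.1268 = 0.6659 V.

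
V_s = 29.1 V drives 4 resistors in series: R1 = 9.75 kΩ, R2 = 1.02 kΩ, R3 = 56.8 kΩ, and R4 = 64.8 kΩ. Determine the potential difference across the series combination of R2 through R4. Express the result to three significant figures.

ΣR = 9.75 + 1.02 + 56.8 + 64.8 = 132.4 kΩ.
R_{R2..R4} = 1.02 + 56.8 + 64.8 = 122.6 kΩ.
By the voltage-divider rule, V = 29.1 × 122.6/132.4 = 26.96 V.

V ≈ 27.0 V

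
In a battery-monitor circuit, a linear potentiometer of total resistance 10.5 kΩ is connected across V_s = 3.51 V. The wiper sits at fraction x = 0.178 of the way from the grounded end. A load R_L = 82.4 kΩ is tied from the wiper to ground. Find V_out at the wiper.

Split the track: R_lower = x·R_p = 1.869 kΩ, R_upper = (1−x)·R_p = 8.631 kΩ.
(x·R_p) ‖ R_L = 1.828 kΩ.
V_out = 3.51 × 1.828/(8.631 + 1.828) = 0.6133 V.
(Unloaded: V_out = x·V_s = 0.625 V.)

V_out ≈ 0.613 V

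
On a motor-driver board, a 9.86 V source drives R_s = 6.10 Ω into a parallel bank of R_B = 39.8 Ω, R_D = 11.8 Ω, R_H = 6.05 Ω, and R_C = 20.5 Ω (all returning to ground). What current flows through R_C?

Parallel bank: R_p = 1/(1/39.8 + 1/11.8 + 1/6.05 + 1/20.5) = 3.087 Ω.
Node voltage V_A = V_supply · R_p/(R_s + R_p) = 9.86 × 0.3360 = 3.313 V.
I(R_C) = V_A / R_C = 3.313/20.5 = 0.1616 A.

I ≈ 0.162 A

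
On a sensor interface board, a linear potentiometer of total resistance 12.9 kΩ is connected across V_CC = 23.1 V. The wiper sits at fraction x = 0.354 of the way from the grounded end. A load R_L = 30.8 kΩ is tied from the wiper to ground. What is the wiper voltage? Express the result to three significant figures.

The pot divides into 8.333 kΩ above the wiper and 4.567 kΩ below.
(x·R_p) ‖ R_L = 3.977 kΩ.
V_out = 23.1 × 3.977/(8.333 + 3.977) = 7.463 V.
(Unloaded: V_out = x·V_CC = 8.18 V.)

V_out ≈ 7.46 V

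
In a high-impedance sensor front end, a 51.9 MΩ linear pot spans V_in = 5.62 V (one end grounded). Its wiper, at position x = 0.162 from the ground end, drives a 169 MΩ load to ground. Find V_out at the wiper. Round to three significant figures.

The pot divides into 43.49 MΩ above the wiper and 8.408 MΩ below.
R_L loads the lower segment: effective lower R = 8.009 MΩ.
Then V_out = V_in · 8.009/(43.49 + 8.009) = 0.8740 V.
(Unloaded: V_out = x·V_in = 0.910 V.)

V_out ≈ 0.874 V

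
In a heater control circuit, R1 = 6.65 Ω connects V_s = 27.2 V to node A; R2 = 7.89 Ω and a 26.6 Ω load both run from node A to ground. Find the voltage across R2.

V_out ≈ 13.0 V

The load sits in parallel with R2, giving an effective lower resistance R2' = R2·R_L/(R2+R_L) = 6.085 Ω.
Now apply the divider: V_out = 27.2 × 0.4778 = 13.00 V.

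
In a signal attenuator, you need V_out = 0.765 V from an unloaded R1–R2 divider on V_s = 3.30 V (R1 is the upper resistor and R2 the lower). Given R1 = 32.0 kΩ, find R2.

R2 ≈ 9.66 kΩ

The divider ratio is R2/(R1+R2) = 0.765/3.30 = 0.2318.
So R2 = R1 · V_out/(V_s − V_out) = 32.0 × 0.765/(3.30 − 0.765) = 32.0 × 0.3018 = 9.657 kΩ.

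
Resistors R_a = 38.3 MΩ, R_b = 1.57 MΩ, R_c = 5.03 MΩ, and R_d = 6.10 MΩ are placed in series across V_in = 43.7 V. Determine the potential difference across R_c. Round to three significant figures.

Total series resistance ΣR = 38.3 + 1.57 + 5.03 + 6.10 = 51.00 MΩ.
V = V_in · R/ΣR = 43.7 × 0.09863 = 4.310 V.

V ≈ 4.31 V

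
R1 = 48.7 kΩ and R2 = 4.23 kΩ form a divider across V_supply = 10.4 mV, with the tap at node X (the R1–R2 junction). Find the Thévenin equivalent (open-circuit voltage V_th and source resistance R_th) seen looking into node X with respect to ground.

V_th is the unloaded tap voltage: V_supply · R2/(R1+R2) = 10.4 × 0.07992 = 0.8311 mV.
Zeroing V_supply shorts the top of R1 to ground, so R_th = R1 ‖ R2 = 3.892 kΩ.

V_th ≈ 0.831 mV, R_th ≈ 3.89 kΩ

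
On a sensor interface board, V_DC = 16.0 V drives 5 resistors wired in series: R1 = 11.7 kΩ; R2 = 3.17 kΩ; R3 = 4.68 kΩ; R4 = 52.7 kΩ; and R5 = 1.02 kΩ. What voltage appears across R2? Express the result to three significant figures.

Total series resistance ΣR = 11.7 + 3.17 + 4.68 + 52.7 + 1.02 = 73.27 kΩ.
By the voltage-divider rule, V = 16.0 × 3.170/73.27 = 0.6922 V.

V ≈ 0.692 V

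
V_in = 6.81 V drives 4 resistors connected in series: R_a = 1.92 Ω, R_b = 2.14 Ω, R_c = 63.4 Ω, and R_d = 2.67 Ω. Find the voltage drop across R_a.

V ≈ 0.186 V

Total series resistance ΣR = 1.92 + 2.14 + 63.4 + 2.67 = 70.13 Ω.
V = V_in · R/ΣR = 6.81 × 0.02738 = 0.1864 V.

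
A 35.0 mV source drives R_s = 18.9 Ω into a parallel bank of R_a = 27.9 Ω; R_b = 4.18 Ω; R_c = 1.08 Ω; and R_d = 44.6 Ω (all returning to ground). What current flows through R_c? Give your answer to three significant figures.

Parallel bank: R_p = 1/(1/27.9 + 1/4.18 + 1/1.08 + 1/44.6) = 0.8174 Ω.
V_A = 35.0 × 0.8174/19.72 = 1.451 mV.
I(R_c) = V_A / R_c = 1.451/1.08 = 1.343 mA.
(Check via current divider: I_total = 1.775 mA; share G_k/ΣG = 0.7568 → same result.)

I ≈ 1.34 mA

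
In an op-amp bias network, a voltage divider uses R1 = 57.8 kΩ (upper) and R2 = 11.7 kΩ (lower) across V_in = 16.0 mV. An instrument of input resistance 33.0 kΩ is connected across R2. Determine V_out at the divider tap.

The load sits in parallel with R2, giving an effective lower resistance R2' = R2·R_L/(R2+R_L) = 8.638 kΩ.
Then V_out = V_in · R2'/(R1 + R2') = 16.0 × 8.638/66.44 = 2.080 mV.

V_out ≈ 2.08 mV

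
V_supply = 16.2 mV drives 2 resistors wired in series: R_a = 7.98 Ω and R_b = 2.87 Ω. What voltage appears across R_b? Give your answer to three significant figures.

V ≈ 4.29 mV

Total series resistance ΣR = 7.98 + 2.87 = 10.85 Ω.
V = V_supply · R/ΣR = 16.2 × 0.2645 = 4.285 mV.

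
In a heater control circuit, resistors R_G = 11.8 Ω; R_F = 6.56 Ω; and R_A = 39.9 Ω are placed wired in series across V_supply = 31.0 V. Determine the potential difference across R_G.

V ≈ 6.28 V

Series total: ΣR = 11.8 + 6.56 + 39.9 = 58.26 Ω.
By the voltage-divider rule, V = 31.0 × 11.80/58.26 = 6.279 V.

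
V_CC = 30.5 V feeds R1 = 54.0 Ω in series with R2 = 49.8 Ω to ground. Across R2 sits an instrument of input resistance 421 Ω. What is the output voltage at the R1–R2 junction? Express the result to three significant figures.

The load sits in parallel with R2, giving an effective lower resistance R2' = R2·R_L/(R2+R_L) = 44.53 Ω.
Then V_out = V_CC · R2'/(R1 + R2') = 30.5 × 44.53/98.53 = 13.78 V.

V_out ≈ 13.8 V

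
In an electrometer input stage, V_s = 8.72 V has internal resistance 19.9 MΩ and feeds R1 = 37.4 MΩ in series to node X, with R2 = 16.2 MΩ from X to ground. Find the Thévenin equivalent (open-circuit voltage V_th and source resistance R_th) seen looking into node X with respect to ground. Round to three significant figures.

R1' = 19.9 + 37.4 = 57.30 MΩ (source resistance + R1).
Open-circuit (no load on X): V_th = V_s · R2/(R1' + R2) = 8.72 × 16.2/(57.30 + 16.2) = 1.922 V.
Looking into X with the source shorted: R_th = R1'·R2/(R1'+R2) = 57.30 × 16.2/73.50 = 12.63 MΩ.

V_th ≈ 1.92 V, R_th ≈ 12.6 MΩ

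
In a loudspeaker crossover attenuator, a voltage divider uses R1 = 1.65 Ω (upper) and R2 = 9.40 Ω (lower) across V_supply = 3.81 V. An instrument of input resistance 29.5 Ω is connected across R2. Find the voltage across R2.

V_out ≈ 3.09 V

First combine the lower leg with the load: R2 ‖ R_L = 7.129 Ω.
Voltage divider with the loaded lower leg: V_out = 3.81 × 7.129/(1.65 + 7.129) = 3.81 × 0.8120 = 3.094 V.
(Unloaded it would be 3.24 V; the load pulls it down.)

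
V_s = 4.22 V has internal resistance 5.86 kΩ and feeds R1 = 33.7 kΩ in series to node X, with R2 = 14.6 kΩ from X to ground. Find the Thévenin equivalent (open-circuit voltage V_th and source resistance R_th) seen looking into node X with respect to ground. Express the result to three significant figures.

R1' = 5.86 + 33.7 = 39.56 kΩ (source resistance + R1).
Open-circuit (no load on X): V_th = V_s · R2/(R1' + R2) = 4.22 × 14.6/(39.56 + 14.6) = 1.138 V.
Zeroing V_s shorts the top of R1' to ground, so R_th = R1' ‖ R2 = 10.66 kΩ.

V_th ≈ 1.14 V, R_th ≈ 10.7 kΩ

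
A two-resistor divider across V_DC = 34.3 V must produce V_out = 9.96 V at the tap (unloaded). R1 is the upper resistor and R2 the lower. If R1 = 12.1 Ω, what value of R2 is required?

R2 ≈ 4.95 Ω

Required fraction k = V_out/V_DC = 0.2904.
R2 = R1 · 0.2904/(1 − 0.2904) = 4.951 Ω.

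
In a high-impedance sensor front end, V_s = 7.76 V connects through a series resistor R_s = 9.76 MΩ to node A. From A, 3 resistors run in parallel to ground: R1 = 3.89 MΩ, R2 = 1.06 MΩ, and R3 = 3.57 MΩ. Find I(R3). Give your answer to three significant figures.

Equivalent of the parallel group: R_p = 0.6754 MΩ.
V_A by voltage divider: V_A = 7.76 × 0.6754/(9.76 + 0.6754) = 0.5023 V.
I(R3) = V_A / R3 = 0.5023/3.57 = 0.1407 µA.
(Check via current divider: I_total = 0.7436 µA; share G_k/ΣG = 0.1892 → same result.)

I ≈ 0.141 µA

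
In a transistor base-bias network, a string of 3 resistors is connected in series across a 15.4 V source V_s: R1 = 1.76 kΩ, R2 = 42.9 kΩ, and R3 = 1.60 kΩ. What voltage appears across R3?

ΣR = 1.76 + 42.9 + 1.60 = 46.26 kΩ.
V = V_s · R/ΣR = 15.4 × 0.03459 = 0.5326 V.

V ≈ 0.533 V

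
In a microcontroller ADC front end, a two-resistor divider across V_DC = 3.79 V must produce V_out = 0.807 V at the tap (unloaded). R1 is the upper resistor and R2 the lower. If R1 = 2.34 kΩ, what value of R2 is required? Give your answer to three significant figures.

R2 ≈ 0.633 kΩ

Required fraction k = V_out/V_DC = 0.2129.
Rearranging, R2 = R1·k/(1−k) = 2.34 × 0.2705 = 0.6330 kΩ.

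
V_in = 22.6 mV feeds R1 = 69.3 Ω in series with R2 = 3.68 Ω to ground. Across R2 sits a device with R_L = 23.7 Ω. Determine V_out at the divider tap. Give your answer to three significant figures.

V_out ≈ 0.993 mV

First combine the lower leg with the load: R2 ‖ R_L = 3.185 Ω.
Voltage divider with the loaded lower leg: V_out = 22.6 × 3.185/(69.3 + 3.185) = 22.6 × 0.04395 = 0.9932 mV.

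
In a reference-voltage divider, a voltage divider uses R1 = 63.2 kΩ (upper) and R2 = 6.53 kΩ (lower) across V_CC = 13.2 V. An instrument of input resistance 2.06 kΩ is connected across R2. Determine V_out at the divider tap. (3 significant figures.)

V_out ≈ 0.319 V

First combine the lower leg with the load: R2 ‖ R_L = 1.566 kΩ.
Now apply the divider: V_out = 13.2 × 0.02418 = 0.3192 V.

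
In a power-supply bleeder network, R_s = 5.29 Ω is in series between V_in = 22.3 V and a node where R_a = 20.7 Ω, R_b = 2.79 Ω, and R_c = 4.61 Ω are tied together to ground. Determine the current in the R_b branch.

Combine the parallel branches: R_p = (1/20.7 + 1/2.79 + 1/4.61)⁻¹ = 1.603 Ω.
V_A by voltage divider: V_A = 22.3 × 1.603/(5.29 + 1.603) = 5.187 V.
I(R_b) = V_A / R_b = 5.187/2.79 = 1.859 A.
(Equivalently: I_total = 3.235 A, then current-divider fraction G_k/ΣG = 0.5747.)

I ≈ 1.86 A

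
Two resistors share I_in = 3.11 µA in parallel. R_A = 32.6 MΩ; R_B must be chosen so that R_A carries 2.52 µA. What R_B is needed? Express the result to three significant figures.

Two-branch current divider: I_A = I_in · R_B/(R_A + R_B).
With f = 0.8103, R_B = R_A · f/(1−f) = 32.6 × 4.271 = 139.2 MΩ.

R_B ≈ 139 MΩ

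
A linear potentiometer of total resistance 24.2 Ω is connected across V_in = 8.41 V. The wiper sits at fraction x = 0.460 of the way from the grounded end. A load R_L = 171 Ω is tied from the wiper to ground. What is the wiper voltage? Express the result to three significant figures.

Lower segment x·R_p = 11.13 Ω; upper segment (1−x)·R_p = 13.07 Ω.
Lower segment in parallel with the load: 11.13 ‖ 171 = 10.45 Ω.
V_out = 8.41 × 10.45/(13.07 + 10.45) = 3.737 V.
(Unloaded: V_out = x·V_in = 3.87 V.)

V_out ≈ 3.74 V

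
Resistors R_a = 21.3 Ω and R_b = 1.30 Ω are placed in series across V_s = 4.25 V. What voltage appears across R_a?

ΣR = 21.3 + 1.30 = 22.60 Ω.
By the voltage-divider rule, V = 4.25 × 21.30/22.60 = 4.006 V.

V ≈ 4.01 V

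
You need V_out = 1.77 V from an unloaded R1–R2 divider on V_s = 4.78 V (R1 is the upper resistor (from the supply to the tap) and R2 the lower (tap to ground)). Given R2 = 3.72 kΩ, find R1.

The divider ratio is R2/(R1+R2) = 1.77/4.78 = 0.3703.
Rearranging, R1 = R2·(1−k)/k = 3.72 × 1.701 = 6.326 kΩ.

R1 ≈ 6.33 kΩ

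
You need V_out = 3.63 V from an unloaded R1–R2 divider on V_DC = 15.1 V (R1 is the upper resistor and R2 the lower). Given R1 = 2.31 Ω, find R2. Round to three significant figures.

R2 ≈ 0.731 Ω

Required fraction k = V_out/V_DC = 0.2404.
So R2 = R1 · V_out/(V_DC − V_out) = 2.31 × 3.63/(15.1 − 3.63) = 2.31 × 0.3165 = 0.7311 Ω.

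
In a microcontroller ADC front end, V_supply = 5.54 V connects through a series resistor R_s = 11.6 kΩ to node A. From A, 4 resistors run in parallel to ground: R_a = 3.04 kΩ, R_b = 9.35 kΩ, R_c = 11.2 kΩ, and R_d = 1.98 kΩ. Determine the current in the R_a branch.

Parallel bank: R_p = 1/(1/3.04 + 1/9.35 + 1/11.2 + 1/1.98) = 0.9707 kΩ.
Node voltage V_A = V_supply · R_p/(R_s + R_p) = 5.54 × 0.07722 = 0.4278 V.
Branch current I = V_A/R_a = 0.4278/3.04 = 0.1407 mA.

I ≈ 0.141 mA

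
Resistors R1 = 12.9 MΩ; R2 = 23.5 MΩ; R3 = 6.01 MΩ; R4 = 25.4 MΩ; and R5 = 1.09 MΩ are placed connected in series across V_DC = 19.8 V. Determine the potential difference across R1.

Total series resistance ΣR = 12.9 + 23.5 + 6.01 + 25.4 + 1.09 = 68.90 MΩ.
Voltage divider: V = V_DC · (12.90 / 68.90) = 19.8 × 0.1872 = 3.707 V.

V ≈ 3.71 V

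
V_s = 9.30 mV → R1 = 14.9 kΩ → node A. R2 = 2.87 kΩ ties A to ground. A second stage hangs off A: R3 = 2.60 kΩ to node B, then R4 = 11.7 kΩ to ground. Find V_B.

V_B ≈ 1.05 mV

The second stage (R3 + R4 = 14.30 kΩ) loads node A in parallel with R2.
Effective lower resistance at A: R2 ‖ 14.30 = 2.390 kΩ.
So V_A = 9.30 × 0.1382 = 1.286 mV.
Stage 2 is unloaded, so V_B = V_A · R4/(R3+R4) = 1.286 × 11.7/14.30 = 1.052 mV.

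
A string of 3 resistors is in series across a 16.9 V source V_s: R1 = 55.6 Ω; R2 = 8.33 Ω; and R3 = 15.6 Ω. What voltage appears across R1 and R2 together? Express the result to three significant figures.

Series total: ΣR = 55.6 + 8.33 + 15.6 = 79.53 Ω.
R_{R1..R2} = 55.6 + 8.33 = 63.93 Ω.
V = V_s · R/ΣR = 16.9 × 0.8038 = 13.59 V.

V ≈ 13.6 V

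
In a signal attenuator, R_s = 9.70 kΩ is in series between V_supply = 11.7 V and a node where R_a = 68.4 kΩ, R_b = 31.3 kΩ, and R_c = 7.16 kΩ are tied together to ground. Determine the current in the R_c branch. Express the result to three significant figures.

Equivalent of the parallel group: R_p = 5.370 kΩ.
V_A by voltage divider: V_A = 11.7 × 5.370/(9.70 + 5.370) = 4.169 V.
I(R_c) = V_A / R_c = 4.169/7.16 = 0.5823 mA.

I ≈ 0.582 mA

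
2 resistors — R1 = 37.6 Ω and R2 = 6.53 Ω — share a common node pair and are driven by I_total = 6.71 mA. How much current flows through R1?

For two parallel branches, I_k = I_total · (other R)/(sum of R).
So I = 6.71 × 6.53/44.13 = 0.9929 mA.

I ≈ 0.993 mA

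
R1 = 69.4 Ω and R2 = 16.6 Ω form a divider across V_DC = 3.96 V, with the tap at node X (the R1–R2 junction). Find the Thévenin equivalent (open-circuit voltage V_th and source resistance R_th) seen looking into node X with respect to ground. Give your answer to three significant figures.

V_th ≈ 0.764 V, R_th ≈ 13.4 Ω

Open-circuit (no load on X): V_th = V_DC · R2/(R1 + R2) = 3.96 × 16.6/(69.40 + 16.6) = 0.7644 V.
With V_DC suppressed (replaced by a short), R_th = R1 ‖ R2 = (69.40 × 16.6)/(69.40 + 16.6) = 13.40 Ω.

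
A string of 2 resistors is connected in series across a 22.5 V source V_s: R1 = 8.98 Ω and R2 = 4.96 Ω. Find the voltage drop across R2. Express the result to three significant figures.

Total series resistance ΣR = 8.98 + 4.96 = 13.94 Ω.
V = V_s · R/ΣR = 22.5 × 0.3558 = 8.006 V.

V ≈ 8.01 V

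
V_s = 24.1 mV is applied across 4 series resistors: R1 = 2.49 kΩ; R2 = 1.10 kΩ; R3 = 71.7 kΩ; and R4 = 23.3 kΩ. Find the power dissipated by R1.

P ≈ 0.149 nW

The common current is I = 24.1/98.59 = 0.2444 µA.
P(R1) = I²·R1 = (0.2444)² × 2.49 = 0.1488 nW.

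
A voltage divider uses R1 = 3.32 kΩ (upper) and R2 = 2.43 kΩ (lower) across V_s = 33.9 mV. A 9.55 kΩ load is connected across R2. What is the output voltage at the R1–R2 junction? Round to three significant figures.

The load sits in parallel with R2, giving an effective lower resistance R2' = R2·R_L/(R2+R_L) = 1.937 kΩ.
Voltage divider with the loaded lower leg: V_out = 33.9 × 1.937/(3.32 + 1.937) = 33.9 × 0.3685 = 12.49 mV.

V_out ≈ 12.5 mV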